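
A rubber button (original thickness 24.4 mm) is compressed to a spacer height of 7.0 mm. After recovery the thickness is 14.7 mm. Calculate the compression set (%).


CS = (t0 - recovered) / (t0 - ts) * 100
= (24.4 - 14.7) / (24.4 - 7.0) * 100
= 9.7 / 17.4 * 100
= 55.7%

55.7%


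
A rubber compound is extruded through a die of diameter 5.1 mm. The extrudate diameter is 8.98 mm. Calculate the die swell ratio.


Die swell ratio = D_extrudate / D_die
= 8.98 / 5.1
= 1.761

Die swell = 1.761


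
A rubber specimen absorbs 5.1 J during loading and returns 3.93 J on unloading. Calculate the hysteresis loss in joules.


Hysteresis loss = loading - unloading
= 5.1 - 3.93
= 1.17 J

1.17 J


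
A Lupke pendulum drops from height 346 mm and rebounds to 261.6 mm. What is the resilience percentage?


Resilience = h_rebound / h_drop * 100
= 261.6 / 346 * 100
= 75.6%

75.6%


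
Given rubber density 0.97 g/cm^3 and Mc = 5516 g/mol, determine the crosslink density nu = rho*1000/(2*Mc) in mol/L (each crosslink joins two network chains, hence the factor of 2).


nu = rho * 1000 / (2 * Mc)
nu = 0.97 * 1000 / (2 * 5516)
nu = 970.0 / 11032
nu = 0.0879 mol/L

0.0879 mol/L


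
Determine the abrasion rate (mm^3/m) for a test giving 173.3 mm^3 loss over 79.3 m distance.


Rate = volume_loss / distance
= 173.3 / 79.3
= 2.185 mm^3/m

2.185 mm^3/m


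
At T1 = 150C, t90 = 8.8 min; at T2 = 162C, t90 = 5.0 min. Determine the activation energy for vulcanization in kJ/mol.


T1 = 423.15 K, T2 = 435.15 K
1/T1 - 1/T2 = 6.5170e-05
ln(t1/t2) = ln(8.8/5.0) = 0.5653
Ea = 8.314 * 0.5653 / 6.5170e-05 = 72119.3330 J/mol
Ea = 72.12 kJ/mol

72.12 kJ/mol


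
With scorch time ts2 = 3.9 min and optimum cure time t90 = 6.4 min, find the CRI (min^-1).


CRI = 100 / (t90 - ts2)
= 100 / (6.4 - 3.9)
= 100 / 2.5
= 40.0 min^-1

40.0 min^-1


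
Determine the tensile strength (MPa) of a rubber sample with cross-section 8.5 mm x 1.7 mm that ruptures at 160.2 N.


Area = width * thickness = 8.5 * 1.7 = 14.45 mm^2
TS = force / area = 160.2 / 14.45 = 11.09 MPa

11.09 MPa


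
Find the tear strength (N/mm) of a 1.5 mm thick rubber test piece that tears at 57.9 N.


Tear strength = force / thickness
= 57.9 / 1.5
= 38.6 N/mm

38.6 N/mm


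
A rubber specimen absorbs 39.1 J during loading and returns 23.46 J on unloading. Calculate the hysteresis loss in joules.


Hysteresis loss = loading - unloading
= 39.1 - 23.46
= 15.64 J

15.64 J


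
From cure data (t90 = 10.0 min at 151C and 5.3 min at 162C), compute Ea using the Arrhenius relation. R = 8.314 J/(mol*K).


T1 = 424.15 K, T2 = 435.15 K
1/T1 - 1/T2 = 5.9598e-05
ln(t1/t2) = ln(10.0/5.3) = 0.6349
Ea = 8.314 * 0.6349 / 5.9598e-05 = 88565.8426 J/mol
Ea = 88.57 kJ/mol

88.57 kJ/mol


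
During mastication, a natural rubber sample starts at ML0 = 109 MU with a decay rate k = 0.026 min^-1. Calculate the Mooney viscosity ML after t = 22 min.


ML = ML0 * exp(-k * t)
ML = 109 * exp(-0.026 * 22)
ML = 109 * 0.5644
ML = 61.52 MU

61.52 MU


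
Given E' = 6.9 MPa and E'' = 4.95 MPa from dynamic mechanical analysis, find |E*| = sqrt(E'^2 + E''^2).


|E*| = sqrt(E'^2 + E''^2)
= sqrt(6.9^2 + 4.95^2)
= sqrt(47.6100 + 24.5025)
= 8.492 MPa

8.492 MPa


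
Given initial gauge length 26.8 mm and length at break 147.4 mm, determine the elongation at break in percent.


Elongation = (Lf - L0) / L0 * 100
= (147.4 - 26.8) / 26.8 * 100
= 120.6 / 26.8 * 100
= 450.0%

450.0%


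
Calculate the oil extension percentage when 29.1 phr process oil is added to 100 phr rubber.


Oil % = oil / (100 + oil) * 100
= 29.1 / (100 + 29.1) * 100
= 29.1 / 129.1 * 100
= 22.54%

22.54%


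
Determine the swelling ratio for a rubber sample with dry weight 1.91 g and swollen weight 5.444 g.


Q = W_swollen / W_dry
Q = 5.444 / 1.91
Q = 2.85

Q = 2.85


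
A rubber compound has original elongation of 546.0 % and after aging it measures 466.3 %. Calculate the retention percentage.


Retention = aged / original * 100
= 466.3 / 546.0 * 100
= 85.4%

85.4%


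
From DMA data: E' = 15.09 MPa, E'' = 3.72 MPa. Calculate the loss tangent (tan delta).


tan delta = E'' / E'
= 3.72 / 15.09
= 0.2465

tan delta = 0.2465


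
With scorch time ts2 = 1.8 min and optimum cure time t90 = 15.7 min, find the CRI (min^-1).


CRI = 100 / (t90 - ts2)
= 100 / (15.7 - 1.8)
= 100 / 13.9
= 7.19 min^-1

7.19 min^-1


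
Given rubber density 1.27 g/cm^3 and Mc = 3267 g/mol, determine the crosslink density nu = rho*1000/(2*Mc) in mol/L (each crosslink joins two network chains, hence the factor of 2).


nu = rho * 1000 / (2 * Mc)
nu = 1.27 * 1000 / (2 * 3267)
nu = 1270.0 / 6534
nu = 0.1944 mol/L

0.1944 mol/L


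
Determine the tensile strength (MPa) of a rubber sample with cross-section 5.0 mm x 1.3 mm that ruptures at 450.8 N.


Area = width * thickness = 5.0 * 1.3 = 6.5 mm^2
TS = force / area = 450.8 / 6.5 = 69.35 MPa

69.35 MPa


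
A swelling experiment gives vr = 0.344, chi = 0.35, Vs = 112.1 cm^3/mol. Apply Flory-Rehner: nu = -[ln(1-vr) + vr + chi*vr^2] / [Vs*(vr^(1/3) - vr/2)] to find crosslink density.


ln(1 - vr) = ln(1 - 0.344) = -0.4216
Numerator = -((-0.4216) + 0.344 + 0.35 * 0.344^2) = 0.0362
Denominator = 112.1 * (0.344^(1/3) - 0.344/2) = 59.2650
nu = 0.0362 / 59.2650 = 6.1043e-04 mol/cm^3

6.1043e-04 mol/cm^3


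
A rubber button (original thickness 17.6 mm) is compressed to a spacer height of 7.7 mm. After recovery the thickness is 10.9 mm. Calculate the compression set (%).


CS = (t0 - recovered) / (t0 - ts) * 100
= (17.6 - 10.9) / (17.6 - 7.7) * 100
= 6.7 / 9.9 * 100
= 67.7%

67.7%


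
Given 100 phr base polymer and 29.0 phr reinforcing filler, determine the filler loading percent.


Filler % = filler / (rubber + filler) * 100
= 29.0 / (100 + 29.0) * 100
= 29.0 / 129.0 * 100
= 22.48%

22.48%


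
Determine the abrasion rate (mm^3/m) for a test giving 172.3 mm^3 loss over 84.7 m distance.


Rate = volume_loss / distance
= 172.3 / 84.7
= 2.034 mm^3/m

2.034 mm^3/m


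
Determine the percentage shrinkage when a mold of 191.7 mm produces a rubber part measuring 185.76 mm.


Shrinkage = (mold - part) / mold * 100
= (191.7 - 185.76) / 191.7 * 100
= 5.94 / 191.7 * 100
= 3.1%

3.1%


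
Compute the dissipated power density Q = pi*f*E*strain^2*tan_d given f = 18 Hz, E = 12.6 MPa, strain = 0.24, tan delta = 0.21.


Q = pi * f * E * strain^2 * tan_d
= pi * 18 * 12.6 * 0.24^2 * 0.21
= pi * 18 * 12.6 * 0.0576 * 0.21
= 8.6186

Q = 8.6186


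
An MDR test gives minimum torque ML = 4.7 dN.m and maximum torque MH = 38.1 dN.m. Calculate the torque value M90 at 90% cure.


M90 = ML + 0.9 * (MH - ML)
M90 = 4.7 + 0.9 * (38.1 - 4.7)
M90 = 4.7 + 0.9 * 33.4
M90 = 34.76 dN.m

34.76 dN.m


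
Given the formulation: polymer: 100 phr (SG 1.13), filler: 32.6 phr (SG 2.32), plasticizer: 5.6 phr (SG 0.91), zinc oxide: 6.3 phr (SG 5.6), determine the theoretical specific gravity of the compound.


Sum of weights = 144.5
Volume contributions:
  polymer: 100/1.13 = 88.4956
  filler: 32.6/2.32 = 14.0517
  plasticizer: 5.6/0.91 = 6.1538
  zinc oxide: 6.3/5.6 = 1.1250
Sum of volumes = 109.8261
SG = 144.5 / 109.8261 = 1.316

SG = 1.316


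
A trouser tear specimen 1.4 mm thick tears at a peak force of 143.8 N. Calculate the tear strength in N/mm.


Tear strength = force / thickness
= 143.8 / 1.4
= 102.71 N/mm

102.71 N/mm


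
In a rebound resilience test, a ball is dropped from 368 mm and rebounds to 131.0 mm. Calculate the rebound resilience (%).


Resilience = h_rebound / h_drop * 100
= 131.0 / 368 * 100
= 35.6%

35.6%


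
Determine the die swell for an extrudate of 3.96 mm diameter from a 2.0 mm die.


Die swell ratio = D_extrudate / D_die
= 3.96 / 2.0
= 1.98

Die swell = 1.98


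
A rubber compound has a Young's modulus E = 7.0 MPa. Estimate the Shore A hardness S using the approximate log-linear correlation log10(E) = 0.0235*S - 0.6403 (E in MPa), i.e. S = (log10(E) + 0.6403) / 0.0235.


log10(E) = 0.0235*S - 0.6403  =>  S = (log10(E) + 0.6403) / 0.0235
log10(7.0) = 0.845098
S = (0.845098 + 0.6403) / 0.0235 = 1.485398 / 0.0235
S = 63.2

Shore A = 63.2


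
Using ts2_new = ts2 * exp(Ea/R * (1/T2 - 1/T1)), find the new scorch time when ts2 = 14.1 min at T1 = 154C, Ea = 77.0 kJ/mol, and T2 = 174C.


Convert temperatures: T1 = 154 + 273.15 = 427.15 K, T2 = 174 + 273.15 = 447.15 K
ts2_new = 14.1 * exp(77000 / 8.314 * (1/447.15 - 1/427.15))
1/T2 - 1/T1 = -1.0471e-04
ts2_new = 5.35 min

5.35 min


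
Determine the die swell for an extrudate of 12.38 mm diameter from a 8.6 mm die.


Die swell ratio = D_extrudate / D_die
= 12.38 / 8.6
= 1.44

Die swell = 1.44


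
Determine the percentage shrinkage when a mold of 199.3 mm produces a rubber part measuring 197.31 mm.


Shrinkage = (mold - part) / mold * 100
= (199.3 - 197.31) / 199.3 * 100
= 1.99 / 199.3 * 100
= 1.0%

1.0%


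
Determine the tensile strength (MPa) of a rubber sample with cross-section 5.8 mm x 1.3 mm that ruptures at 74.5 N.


Area = width * thickness = 5.8 * 1.3 = 7.54 mm^2
TS = force / area = 74.5 / 7.54 = 9.88 MPa

9.88 MPa


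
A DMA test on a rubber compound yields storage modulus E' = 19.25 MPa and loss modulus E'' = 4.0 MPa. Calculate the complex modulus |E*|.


|E*| = sqrt(E'^2 + E''^2)
= sqrt(19.25^2 + 4.0^2)
= sqrt(370.5625 + 16.0000)
= 19.661 MPa

19.661 MPa


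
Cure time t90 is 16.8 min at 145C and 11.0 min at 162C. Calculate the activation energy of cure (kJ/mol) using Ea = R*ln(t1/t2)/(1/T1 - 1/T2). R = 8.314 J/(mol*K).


T1 = 418.15 K, T2 = 435.15 K
1/T1 - 1/T2 = 9.3428e-05
ln(t1/t2) = ln(16.8/11.0) = 0.4235
Ea = 8.314 * 0.4235 / 9.3428e-05 = 37685.0242 J/mol
Ea = 37.69 kJ/mol

37.69 kJ/mol


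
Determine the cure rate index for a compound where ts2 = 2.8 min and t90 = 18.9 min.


CRI = 100 / (t90 - ts2)
= 100 / (18.9 - 2.8)
= 100 / 16.1
= 6.21 min^-1

6.21 min^-1


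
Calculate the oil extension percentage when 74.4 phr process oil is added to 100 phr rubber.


Oil % = oil / (100 + oil) * 100
= 74.4 / (100 + 74.4) * 100
= 74.4 / 174.4 * 100
= 42.66%

42.66%


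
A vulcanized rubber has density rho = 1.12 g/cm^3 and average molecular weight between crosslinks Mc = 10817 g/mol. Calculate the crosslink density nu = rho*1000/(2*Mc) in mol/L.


nu = rho * 1000 / (2 * Mc)
nu = 1.12 * 1000 / (2 * 10817)
nu = 1120.0 / 21634
nu = 0.0518 mol/L

0.0518 mol/L


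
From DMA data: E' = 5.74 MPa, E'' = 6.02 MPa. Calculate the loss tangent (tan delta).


tan delta = E'' / E'
= 6.02 / 5.74
= 1.0488

tan delta = 1.0488


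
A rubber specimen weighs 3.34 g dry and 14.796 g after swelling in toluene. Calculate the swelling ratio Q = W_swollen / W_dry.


Q = W_swollen / W_dry
Q = 14.796 / 3.34
Q = 4.43

Q = 4.43


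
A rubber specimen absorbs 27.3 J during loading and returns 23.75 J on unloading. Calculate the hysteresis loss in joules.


Hysteresis loss = loading - unloading
= 27.3 - 23.75
= 3.55 J

3.55 J


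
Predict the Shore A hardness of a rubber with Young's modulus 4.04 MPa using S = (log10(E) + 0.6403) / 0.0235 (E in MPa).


log10(E) = 0.0235*S - 0.6403  =>  S = (log10(E) + 0.6403) / 0.0235
log10(4.04) = 0.606381
S = (0.606381 + 0.6403) / 0.0235 = 1.246681 / 0.0235
S = 53.1

Shore A = 53.1


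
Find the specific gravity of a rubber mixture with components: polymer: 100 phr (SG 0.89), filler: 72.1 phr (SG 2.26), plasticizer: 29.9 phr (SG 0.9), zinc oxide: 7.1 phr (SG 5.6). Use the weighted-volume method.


Sum of weights = 209.1
Volume contributions:
  polymer: 100/0.89 = 112.3596
  filler: 72.1/2.26 = 31.9027
  plasticizer: 29.9/0.9 = 33.2222
  zinc oxide: 7.1/5.6 = 1.2679
Sum of volumes = 178.7523
SG = 209.1 / 178.7523 = 1.17

SG = 1.17


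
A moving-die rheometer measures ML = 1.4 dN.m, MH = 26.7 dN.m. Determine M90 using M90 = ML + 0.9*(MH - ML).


M90 = ML + 0.9 * (MH - ML)
M90 = 1.4 + 0.9 * (26.7 - 1.4)
M90 = 1.4 + 0.9 * 25.3
M90 = 24.17 dN.m

24.17 dN.m


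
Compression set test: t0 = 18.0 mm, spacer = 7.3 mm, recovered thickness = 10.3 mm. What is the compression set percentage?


CS = (t0 - recovered) / (t0 - ts) * 100
= (18.0 - 10.3) / (18.0 - 7.3) * 100
= 7.7 / 10.7 * 100
= 72.0%

72.0%


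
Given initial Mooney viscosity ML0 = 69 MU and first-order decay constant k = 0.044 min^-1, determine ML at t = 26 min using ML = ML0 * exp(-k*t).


ML = ML0 * exp(-k * t)
ML = 69 * exp(-0.044 * 26)
ML = 69 * 0.3185
ML = 21.98 MU

21.98 MU


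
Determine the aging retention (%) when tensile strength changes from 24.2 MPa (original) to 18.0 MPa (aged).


Retention = aged / original * 100
= 18.0 / 24.2 * 100
= 74.4%

74.4%


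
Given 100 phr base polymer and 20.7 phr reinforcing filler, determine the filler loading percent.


Filler % = filler / (rubber + filler) * 100
= 20.7 / (100 + 20.7) * 100
= 20.7 / 120.7 * 100
= 17.15%

17.15%


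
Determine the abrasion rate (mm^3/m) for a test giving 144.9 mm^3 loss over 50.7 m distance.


Rate = volume_loss / distance
= 144.9 / 50.7
= 2.858 mm^3/m

2.858 mm^3/m


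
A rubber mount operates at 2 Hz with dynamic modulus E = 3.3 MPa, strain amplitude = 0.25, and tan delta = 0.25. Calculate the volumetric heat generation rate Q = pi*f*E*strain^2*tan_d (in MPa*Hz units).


Q = pi * f * E * strain^2 * tan_d
= pi * 2 * 3.3 * 0.25^2 * 0.25
= pi * 2 * 3.3 * 0.0625 * 0.25
= 0.3240

Q = 0.3240


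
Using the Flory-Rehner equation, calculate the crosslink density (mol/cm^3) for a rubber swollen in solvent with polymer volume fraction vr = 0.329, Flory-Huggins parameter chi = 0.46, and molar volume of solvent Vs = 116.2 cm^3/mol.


ln(1 - vr) = ln(1 - 0.329) = -0.3990
Numerator = -((-0.3990) + 0.329 + 0.46 * 0.329^2) = 0.0202
Denominator = 116.2 * (0.329^(1/3) - 0.329/2) = 61.1030
nu = 0.0202 / 61.1030 = 3.3051e-04 mol/cm^3

3.3051e-04 mol/cm^3


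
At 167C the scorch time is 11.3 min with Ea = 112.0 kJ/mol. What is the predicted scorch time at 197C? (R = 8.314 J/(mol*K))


Convert temperatures: T1 = 167 + 273.15 = 440.15 K, T2 = 197 + 273.15 = 470.15 K
ts2_new = 11.3 * exp(112000 / 8.314 * (1/470.15 - 1/440.15))
1/T2 - 1/T1 = -1.4497e-04
ts2_new = 1.6 min

1.6 min


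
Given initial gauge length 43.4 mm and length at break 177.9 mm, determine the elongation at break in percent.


Elongation = (Lf - L0) / L0 * 100
= (177.9 - 43.4) / 43.4 * 100
= 134.5 / 43.4 * 100
= 309.9%

309.9%


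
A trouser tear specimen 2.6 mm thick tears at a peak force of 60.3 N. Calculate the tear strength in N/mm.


Tear strength = force / thickness
= 60.3 / 2.6
= 23.19 N/mm

23.19 N/mm


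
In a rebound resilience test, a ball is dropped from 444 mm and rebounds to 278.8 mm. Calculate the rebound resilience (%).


Resilience = h_rebound / h_drop * 100
= 278.8 / 444 * 100
= 62.8%

62.8%


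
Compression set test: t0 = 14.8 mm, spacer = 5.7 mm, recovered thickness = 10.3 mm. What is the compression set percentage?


CS = (t0 - recovered) / (t0 - ts) * 100
= (14.8 - 10.3) / (14.8 - 5.7) * 100
= 4.5 / 9.1 * 100
= 49.5%

49.5%


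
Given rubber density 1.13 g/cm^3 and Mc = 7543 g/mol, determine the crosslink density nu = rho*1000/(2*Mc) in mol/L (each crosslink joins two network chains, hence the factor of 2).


nu = rho * 1000 / (2 * Mc)
nu = 1.13 * 1000 / (2 * 7543)
nu = 1130.0 / 15086
nu = 0.0749 mol/L

0.0749 mol/L


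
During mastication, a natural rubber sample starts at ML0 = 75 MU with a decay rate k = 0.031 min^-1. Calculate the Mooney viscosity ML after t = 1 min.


ML = ML0 * exp(-k * t)
ML = 75 * exp(-0.031 * 1)
ML = 75 * 0.9695
ML = 72.71 MU

72.71 MU


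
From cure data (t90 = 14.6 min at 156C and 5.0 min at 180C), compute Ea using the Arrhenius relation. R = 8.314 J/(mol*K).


T1 = 429.15 K, T2 = 453.15 K
1/T1 - 1/T2 = 1.2341e-04
ln(t1/t2) = ln(14.6/5.0) = 1.0716
Ea = 8.314 * 1.0716 / 1.2341e-04 = 72189.8176 J/mol
Ea = 72.19 kJ/mol

72.19 kJ/mol


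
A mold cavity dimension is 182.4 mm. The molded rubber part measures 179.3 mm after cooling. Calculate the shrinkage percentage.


Shrinkage = (mold - part) / mold * 100
= (182.4 - 179.3) / 182.4 * 100
= 3.1 / 182.4 * 100
= 1.7%

1.7%


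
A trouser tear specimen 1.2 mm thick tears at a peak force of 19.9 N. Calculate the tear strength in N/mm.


Tear strength = force / thickness
= 19.9 / 1.2
= 16.58 N/mm

16.58 N/mm


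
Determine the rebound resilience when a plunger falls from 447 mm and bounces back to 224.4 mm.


Resilience = h_rebound / h_drop * 100
= 224.4 / 447 * 100
= 50.2%

50.2%


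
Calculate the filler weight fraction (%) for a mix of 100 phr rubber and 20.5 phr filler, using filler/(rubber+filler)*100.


Filler % = filler / (rubber + filler) * 100
= 20.5 / (100 + 20.5) * 100
= 20.5 / 120.5 * 100
= 17.01%

17.01%


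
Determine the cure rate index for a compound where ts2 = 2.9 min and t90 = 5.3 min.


CRI = 100 / (t90 - ts2)
= 100 / (5.3 - 2.9)
= 100 / 2.4
= 41.67 min^-1

41.67 min^-1


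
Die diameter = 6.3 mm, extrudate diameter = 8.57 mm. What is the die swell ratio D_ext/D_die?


Die swell ratio = D_extrudate / D_die
= 8.57 / 6.3
= 1.36

Die swell = 1.36


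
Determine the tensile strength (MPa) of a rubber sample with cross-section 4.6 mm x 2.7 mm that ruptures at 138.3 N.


Area = width * thickness = 4.6 * 2.7 = 12.42 mm^2
TS = force / area = 138.3 / 12.42 = 11.14 MPa

11.14 MPa


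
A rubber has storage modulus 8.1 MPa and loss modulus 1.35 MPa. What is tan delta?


tan delta = E'' / E'
= 1.35 / 8.1
= 0.1667

tan delta = 0.1667


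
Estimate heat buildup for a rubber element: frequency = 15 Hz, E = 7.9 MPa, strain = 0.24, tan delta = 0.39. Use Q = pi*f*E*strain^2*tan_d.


Q = pi * f * E * strain^2 * tan_d
= pi * 15 * 7.9 * 0.24^2 * 0.39
= pi * 15 * 7.9 * 0.0576 * 0.39
= 8.3629

Q = 8.3629


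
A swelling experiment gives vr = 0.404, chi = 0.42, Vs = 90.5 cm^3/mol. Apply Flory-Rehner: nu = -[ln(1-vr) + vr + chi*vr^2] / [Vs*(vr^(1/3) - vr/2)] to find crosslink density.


ln(1 - vr) = ln(1 - 0.404) = -0.5175
Numerator = -((-0.5175) + 0.404 + 0.42 * 0.404^2) = 0.0450
Denominator = 90.5 * (0.404^(1/3) - 0.404/2) = 48.6215
nu = 0.0450 / 48.6215 = 9.2477e-04 mol/cm^3

9.2477e-04 mol/cm^3


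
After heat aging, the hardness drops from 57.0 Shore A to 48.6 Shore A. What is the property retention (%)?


Retention = aged / original * 100
= 48.6 / 57.0 * 100
= 85.3%

85.3%


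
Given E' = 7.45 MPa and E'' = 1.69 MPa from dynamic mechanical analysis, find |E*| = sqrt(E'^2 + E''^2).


|E*| = sqrt(E'^2 + E''^2)
= sqrt(7.45^2 + 1.69^2)
= sqrt(55.5025 + 2.8561)
= 7.639 MPa

7.639 MPa


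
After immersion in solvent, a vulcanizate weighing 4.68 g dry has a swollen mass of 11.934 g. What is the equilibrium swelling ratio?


Q = W_swollen / W_dry
Q = 11.934 / 4.68
Q = 2.55

Q = 2.55


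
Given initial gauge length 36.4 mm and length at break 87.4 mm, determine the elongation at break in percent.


Elongation = (Lf - L0) / L0 * 100
= (87.4 - 36.4) / 36.4 * 100
= 51.0 / 36.4 * 100
= 140.1%

140.1%


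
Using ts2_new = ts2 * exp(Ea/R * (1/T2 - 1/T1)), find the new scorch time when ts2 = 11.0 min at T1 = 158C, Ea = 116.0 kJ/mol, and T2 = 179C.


Convert temperatures: T1 = 158 + 273.15 = 431.15 K, T2 = 179 + 273.15 = 452.15 K
ts2_new = 11.0 * exp(116000 / 8.314 * (1/452.15 - 1/431.15))
1/T2 - 1/T1 = -1.0772e-04
ts2_new = 2.45 min

2.45 min


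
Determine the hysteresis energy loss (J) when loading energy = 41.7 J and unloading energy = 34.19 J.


Hysteresis loss = loading - unloading
= 41.7 - 34.19
= 7.51 J

7.51 J


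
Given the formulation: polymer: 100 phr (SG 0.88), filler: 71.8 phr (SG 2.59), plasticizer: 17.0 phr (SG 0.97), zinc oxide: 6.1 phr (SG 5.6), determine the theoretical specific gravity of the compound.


Sum of weights = 194.9
Volume contributions:
  polymer: 100/0.88 = 113.6364
  filler: 71.8/2.59 = 27.7220
  plasticizer: 17.0/0.97 = 17.5258
  zinc oxide: 6.1/5.6 = 1.0893
Sum of volumes = 159.9734
SG = 194.9 / 159.9734 = 1.218

SG = 1.218


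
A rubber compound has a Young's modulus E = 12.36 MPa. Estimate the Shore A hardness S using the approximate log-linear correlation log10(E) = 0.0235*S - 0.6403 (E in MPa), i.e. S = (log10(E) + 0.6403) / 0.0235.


log10(E) = 0.0235*S - 0.6403  =>  S = (log10(E) + 0.6403) / 0.0235
log10(12.36) = 1.092018
S = (1.092018 + 0.6403) / 0.0235 = 1.732318 / 0.0235
S = 73.7

Shore A = 73.7


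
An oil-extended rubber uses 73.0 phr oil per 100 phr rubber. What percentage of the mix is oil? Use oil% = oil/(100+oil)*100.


Oil % = oil / (100 + oil) * 100
= 73.0 / (100 + 73.0) * 100
= 73.0 / 173.0 * 100
= 42.2%

42.2%


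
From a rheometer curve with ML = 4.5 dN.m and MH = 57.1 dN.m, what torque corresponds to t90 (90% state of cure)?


M90 = ML + 0.9 * (MH - ML)
M90 = 4.5 + 0.9 * (57.1 - 4.5)
M90 = 4.5 + 0.9 * 52.6
M90 = 51.84 dN.m

51.84 dN.m


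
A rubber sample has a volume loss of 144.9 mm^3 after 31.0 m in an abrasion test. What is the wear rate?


Rate = volume_loss / distance
= 144.9 / 31.0
= 4.674 mm^3/m

4.674 mm^3/m


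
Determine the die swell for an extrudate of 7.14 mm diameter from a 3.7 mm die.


Die swell ratio = D_extrudate / D_die
= 7.14 / 3.7
= 1.93

Die swell = 1.93


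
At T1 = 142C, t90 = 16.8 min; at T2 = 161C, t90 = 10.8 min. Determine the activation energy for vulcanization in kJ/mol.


T1 = 415.15 K, T2 = 434.15 K
1/T1 - 1/T2 = 1.0542e-04
ln(t1/t2) = ln(16.8/10.8) = 0.4418
Ea = 8.314 * 0.4418 / 1.0542e-04 = 34846.5007 J/mol
Ea = 34.85 kJ/mol

34.85 kJ/mol


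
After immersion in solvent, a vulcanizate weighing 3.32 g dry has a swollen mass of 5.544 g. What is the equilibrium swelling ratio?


Q = W_swollen / W_dry
Q = 5.544 / 3.32
Q = 1.67

Q = 1.67


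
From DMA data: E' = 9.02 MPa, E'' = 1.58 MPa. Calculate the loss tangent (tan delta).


tan delta = E'' / E'
= 1.58 / 9.02
= 0.1752

tan delta = 0.1752


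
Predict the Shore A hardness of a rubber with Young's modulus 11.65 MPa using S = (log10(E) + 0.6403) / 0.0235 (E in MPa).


log10(E) = 0.0235*S - 0.6403  =>  S = (log10(E) + 0.6403) / 0.0235
log10(11.65) = 1.066326
S = (1.066326 + 0.6403) / 0.0235 = 1.706626 / 0.0235
S = 72.6

Shore A = 72.6


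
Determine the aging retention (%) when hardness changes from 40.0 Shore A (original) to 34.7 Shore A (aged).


Retention = aged / original * 100
= 34.7 / 40.0 * 100
= 86.8%

86.8%


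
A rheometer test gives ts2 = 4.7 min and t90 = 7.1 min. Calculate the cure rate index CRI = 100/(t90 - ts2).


CRI = 100 / (t90 - ts2)
= 100 / (7.1 - 4.7)
= 100 / 2.4
= 41.67 min^-1

41.67 min^-1


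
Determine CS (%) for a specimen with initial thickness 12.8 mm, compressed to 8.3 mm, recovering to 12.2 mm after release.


CS = (t0 - recovered) / (t0 - ts) * 100
= (12.8 - 12.2) / (12.8 - 8.3) * 100
= 0.6 / 4.5 * 100
= 13.3%

13.3%


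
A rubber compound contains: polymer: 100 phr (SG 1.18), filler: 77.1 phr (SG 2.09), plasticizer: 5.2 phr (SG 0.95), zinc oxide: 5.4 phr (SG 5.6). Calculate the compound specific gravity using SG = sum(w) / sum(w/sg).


Sum of weights = 187.7
Volume contributions:
  polymer: 100/1.18 = 84.7458
  filler: 77.1/2.09 = 36.8900
  plasticizer: 5.2/0.95 = 5.4737
  zinc oxide: 5.4/5.6 = 0.9643
Sum of volumes = 128.0737
SG = 187.7 / 128.0737 = 1.466

SG = 1.466


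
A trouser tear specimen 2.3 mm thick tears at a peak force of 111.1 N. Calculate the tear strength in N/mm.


Tear strength = force / thickness
= 111.1 / 2.3
= 48.3 N/mm

48.3 N/mm


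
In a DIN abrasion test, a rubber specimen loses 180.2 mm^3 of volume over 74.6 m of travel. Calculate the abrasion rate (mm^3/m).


Rate = volume_loss / distance
= 180.2 / 74.6
= 2.416 mm^3/m

2.416 mm^3/m


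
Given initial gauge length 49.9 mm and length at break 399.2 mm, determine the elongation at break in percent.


Elongation = (Lf - L0) / L0 * 100
= (399.2 - 49.9) / 49.9 * 100
= 349.3 / 49.9 * 100
= 700.0%

700.0%


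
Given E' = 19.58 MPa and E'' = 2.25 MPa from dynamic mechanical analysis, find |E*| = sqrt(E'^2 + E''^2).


|E*| = sqrt(E'^2 + E''^2)
= sqrt(19.58^2 + 2.25^2)
= sqrt(383.3764 + 5.0625)
= 19.709 MPa

19.709 MPa


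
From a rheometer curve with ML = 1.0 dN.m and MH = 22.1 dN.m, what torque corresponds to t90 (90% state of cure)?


M90 = ML + 0.9 * (MH - ML)
M90 = 1.0 + 0.9 * (22.1 - 1.0)
M90 = 1.0 + 0.9 * 21.1
M90 = 19.99 dN.m

19.99 dN.m


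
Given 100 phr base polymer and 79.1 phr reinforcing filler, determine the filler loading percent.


Filler % = filler / (rubber + filler) * 100
= 79.1 / (100 + 79.1) * 100
= 79.1 / 179.1 * 100
= 44.17%

44.17%


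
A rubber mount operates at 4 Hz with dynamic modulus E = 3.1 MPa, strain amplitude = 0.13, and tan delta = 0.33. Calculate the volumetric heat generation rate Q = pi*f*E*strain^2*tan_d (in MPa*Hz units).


Q = pi * f * E * strain^2 * tan_d
= pi * 4 * 3.1 * 0.13^2 * 0.33
= pi * 4 * 3.1 * 0.0169 * 0.33
= 0.2173

Q = 0.2173


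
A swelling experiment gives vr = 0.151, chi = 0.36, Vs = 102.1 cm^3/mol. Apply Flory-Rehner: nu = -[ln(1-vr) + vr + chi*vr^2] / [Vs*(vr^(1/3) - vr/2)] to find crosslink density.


ln(1 - vr) = ln(1 - 0.151) = -0.1637
Numerator = -((-0.1637) + 0.151 + 0.36 * 0.151^2) = 0.0045
Denominator = 102.1 * (0.151^(1/3) - 0.151/2) = 46.6605
nu = 0.0045 / 46.6605 = 9.6179e-05 mol/cm^3

9.6179e-05 mol/cm^3


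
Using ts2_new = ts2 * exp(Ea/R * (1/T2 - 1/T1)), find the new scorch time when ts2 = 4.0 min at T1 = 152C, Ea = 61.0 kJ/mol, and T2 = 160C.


Convert temperatures: T1 = 152 + 273.15 = 425.15 K, T2 = 160 + 273.15 = 433.15 K
ts2_new = 4.0 * exp(61000 / 8.314 * (1/433.15 - 1/425.15))
1/T2 - 1/T1 = -4.3442e-05
ts2_new = 2.91 min

2.91 min


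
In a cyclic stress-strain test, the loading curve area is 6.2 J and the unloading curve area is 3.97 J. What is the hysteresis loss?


Hysteresis loss = loading - unloading
= 6.2 - 3.97
= 2.23 J

2.23 J


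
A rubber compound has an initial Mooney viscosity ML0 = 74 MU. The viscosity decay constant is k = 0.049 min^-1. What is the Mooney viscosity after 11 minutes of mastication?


ML = ML0 * exp(-k * t)
ML = 74 * exp(-0.049 * 11)
ML = 74 * 0.5833
ML = 43.17 MU

43.17 MU


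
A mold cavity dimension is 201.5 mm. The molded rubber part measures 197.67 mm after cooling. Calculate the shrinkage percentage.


Shrinkage = (mold - part) / mold * 100
= (201.5 - 197.67) / 201.5 * 100
= 3.83 / 201.5 * 100
= 1.9%

1.9%


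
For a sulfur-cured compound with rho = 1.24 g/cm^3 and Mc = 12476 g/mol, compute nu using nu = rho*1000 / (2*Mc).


nu = rho * 1000 / (2 * Mc)
nu = 1.24 * 1000 / (2 * 12476)
nu = 1240.0 / 24952
nu = 0.0497 mol/L

0.0497 mol/L


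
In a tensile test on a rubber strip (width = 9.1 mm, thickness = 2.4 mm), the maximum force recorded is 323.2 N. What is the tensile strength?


Area = width * thickness = 9.1 * 2.4 = 21.84 mm^2
TS = force / area = 323.2 / 21.84 = 14.8 MPa

14.8 MPa


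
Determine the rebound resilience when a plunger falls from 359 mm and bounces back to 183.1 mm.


Resilience = h_rebound / h_drop * 100
= 183.1 / 359 * 100
= 51.0%

51.0%


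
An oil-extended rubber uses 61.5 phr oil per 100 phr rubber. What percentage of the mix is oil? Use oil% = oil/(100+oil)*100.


Oil % = oil / (100 + oil) * 100
= 61.5 / (100 + 61.5) * 100
= 61.5 / 161.5 * 100
= 38.08%

38.08%


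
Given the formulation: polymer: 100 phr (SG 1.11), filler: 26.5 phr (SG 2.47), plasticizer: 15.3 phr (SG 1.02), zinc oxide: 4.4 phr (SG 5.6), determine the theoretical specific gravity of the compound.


Sum of weights = 146.2
Volume contributions:
  polymer: 100/1.11 = 90.0901
  filler: 26.5/2.47 = 10.7287
  plasticizer: 15.3/1.02 = 15.0000
  zinc oxide: 4.4/5.6 = 0.7857
Sum of volumes = 116.6045
SG = 146.2 / 116.6045 = 1.254

SG = 1.254


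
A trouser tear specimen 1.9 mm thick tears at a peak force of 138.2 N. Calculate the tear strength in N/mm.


Tear strength = force / thickness
= 138.2 / 1.9
= 72.74 N/mm

72.74 N/mm


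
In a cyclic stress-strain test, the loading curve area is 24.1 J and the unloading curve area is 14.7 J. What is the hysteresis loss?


Hysteresis loss = loading - unloading
= 24.1 - 14.7
= 9.4 J

9.4 J


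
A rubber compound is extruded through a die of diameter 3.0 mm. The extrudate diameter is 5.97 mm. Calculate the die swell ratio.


Die swell ratio = D_extrudate / D_die
= 5.97 / 3.0
= 1.99

Die swell = 1.99


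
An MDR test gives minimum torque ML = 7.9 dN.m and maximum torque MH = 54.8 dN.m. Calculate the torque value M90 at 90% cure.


M90 = ML + 0.9 * (MH - ML)
M90 = 7.9 + 0.9 * (54.8 - 7.9)
M90 = 7.9 + 0.9 * 46.9
M90 = 50.11 dN.m

50.11 dN.m


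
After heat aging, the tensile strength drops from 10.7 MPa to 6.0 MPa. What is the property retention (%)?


Retention = aged / original * 100
= 6.0 / 10.7 * 100
= 56.1%

56.1%


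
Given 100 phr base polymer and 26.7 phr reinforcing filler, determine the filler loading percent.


Filler % = filler / (rubber + filler) * 100
= 26.7 / (100 + 26.7) * 100
= 26.7 / 126.7 * 100
= 21.07%

21.07%


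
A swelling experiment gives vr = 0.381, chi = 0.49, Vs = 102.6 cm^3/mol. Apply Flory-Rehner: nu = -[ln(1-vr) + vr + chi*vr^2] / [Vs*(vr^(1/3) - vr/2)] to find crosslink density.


ln(1 - vr) = ln(1 - 0.381) = -0.4797
Numerator = -((-0.4797) + 0.381 + 0.49 * 0.381^2) = 0.0275
Denominator = 102.6 * (0.381^(1/3) - 0.381/2) = 54.8346
nu = 0.0275 / 54.8346 = 5.0189e-04 mol/cm^3

5.0189e-04 mol/cm^3


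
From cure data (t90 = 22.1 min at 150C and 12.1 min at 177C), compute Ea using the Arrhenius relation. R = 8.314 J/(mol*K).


T1 = 423.15 K, T2 = 450.15 K
1/T1 - 1/T2 = 1.4175e-04
ln(t1/t2) = ln(22.1/12.1) = 0.6024
Ea = 8.314 * 0.6024 / 1.4175e-04 = 35331.5544 J/mol
Ea = 35.33 kJ/mol

35.33 kJ/mol


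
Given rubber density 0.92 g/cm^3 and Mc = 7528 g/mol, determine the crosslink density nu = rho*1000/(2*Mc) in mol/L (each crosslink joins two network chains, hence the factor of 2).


nu = rho * 1000 / (2 * Mc)
nu = 0.92 * 1000 / (2 * 7528)
nu = 920.0 / 15056
nu = 0.0611 mol/L

0.0611 mol/L


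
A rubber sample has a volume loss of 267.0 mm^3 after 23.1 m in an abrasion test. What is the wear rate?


Rate = volume_loss / distance
= 267.0 / 23.1
= 11.558 mm^3/m

11.558 mm^3/m


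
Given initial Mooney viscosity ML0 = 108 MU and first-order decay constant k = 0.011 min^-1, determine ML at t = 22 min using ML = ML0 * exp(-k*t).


ML = ML0 * exp(-k * t)
ML = 108 * exp(-0.011 * 22)
ML = 108 * 0.7851
ML = 84.79 MU

84.79 MU


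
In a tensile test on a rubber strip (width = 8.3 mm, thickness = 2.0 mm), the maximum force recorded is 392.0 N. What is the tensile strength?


Area = width * thickness = 8.3 * 2.0 = 16.6 mm^2
TS = force / area = 392.0 / 16.6 = 23.61 MPa

23.61 MPa


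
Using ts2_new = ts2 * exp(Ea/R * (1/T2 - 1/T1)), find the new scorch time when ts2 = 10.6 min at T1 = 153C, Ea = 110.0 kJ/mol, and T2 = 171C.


Convert temperatures: T1 = 153 + 273.15 = 426.15 K, T2 = 171 + 273.15 = 444.15 K
ts2_new = 10.6 * exp(110000 / 8.314 * (1/444.15 - 1/426.15))
1/T2 - 1/T1 = -9.5100e-05
ts2_new = 3.01 min

3.01 min


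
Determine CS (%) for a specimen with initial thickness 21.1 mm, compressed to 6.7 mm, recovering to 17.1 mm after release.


CS = (t0 - recovered) / (t0 - ts) * 100
= (21.1 - 17.1) / (21.1 - 6.7) * 100
= 4.0 / 14.4 * 100
= 27.8%

27.8%


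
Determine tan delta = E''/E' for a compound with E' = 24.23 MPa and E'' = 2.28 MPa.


tan delta = E'' / E'
= 2.28 / 24.23
= 0.0941

tan delta = 0.0941


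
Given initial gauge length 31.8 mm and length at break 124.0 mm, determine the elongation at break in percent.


Elongation = (Lf - L0) / L0 * 100
= (124.0 - 31.8) / 31.8 * 100
= 92.2 / 31.8 * 100
= 289.9%

289.9%


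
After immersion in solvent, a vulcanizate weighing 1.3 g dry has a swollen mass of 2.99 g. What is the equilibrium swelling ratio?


Q = W_swollen / W_dry
Q = 2.99 / 1.3
Q = 2.3

Q = 2.3


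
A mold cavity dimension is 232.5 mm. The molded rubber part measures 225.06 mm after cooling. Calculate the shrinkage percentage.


Shrinkage = (mold - part) / mold * 100
= (232.5 - 225.06) / 232.5 * 100
= 7.44 / 232.5 * 100
= 3.2%

3.2%


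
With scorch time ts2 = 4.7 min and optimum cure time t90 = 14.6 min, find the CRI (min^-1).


CRI = 100 / (t90 - ts2)
= 100 / (14.6 - 4.7)
= 100 / 9.9
= 10.1 min^-1

10.1 min^-1


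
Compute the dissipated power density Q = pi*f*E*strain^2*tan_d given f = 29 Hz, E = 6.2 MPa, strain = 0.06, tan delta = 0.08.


Q = pi * f * E * strain^2 * tan_d
= pi * 29 * 6.2 * 0.06^2 * 0.08
= pi * 29 * 6.2 * 0.0036 * 0.08
= 0.1627

Q = 0.1627


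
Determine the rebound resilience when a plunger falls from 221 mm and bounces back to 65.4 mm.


Resilience = h_rebound / h_drop * 100
= 65.4 / 221 * 100
= 29.6%

29.6%


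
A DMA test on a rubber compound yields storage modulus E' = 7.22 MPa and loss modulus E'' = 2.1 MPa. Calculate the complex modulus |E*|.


|E*| = sqrt(E'^2 + E''^2)
= sqrt(7.22^2 + 2.1^2)
= sqrt(52.1284 + 4.4100)
= 7.519 MPa

7.519 MPa


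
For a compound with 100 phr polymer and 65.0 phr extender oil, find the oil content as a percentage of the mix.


Oil % = oil / (100 + oil) * 100
= 65.0 / (100 + 65.0) * 100
= 65.0 / 165.0 * 100
= 39.39%

39.39%


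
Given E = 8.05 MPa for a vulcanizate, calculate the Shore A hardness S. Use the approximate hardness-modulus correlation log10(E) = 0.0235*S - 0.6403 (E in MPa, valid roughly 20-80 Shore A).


log10(E) = 0.0235*S - 0.6403  =>  S = (log10(E) + 0.6403) / 0.0235
log10(8.05) = 0.905796
S = (0.905796 + 0.6403) / 0.0235 = 1.546096 / 0.0235
S = 65.8

Shore A = 65.8


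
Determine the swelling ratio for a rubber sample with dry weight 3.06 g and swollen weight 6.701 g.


Q = W_swollen / W_dry
Q = 6.701 / 3.06
Q = 2.19

Q = 2.19


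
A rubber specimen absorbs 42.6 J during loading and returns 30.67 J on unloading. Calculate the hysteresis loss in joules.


Hysteresis loss = loading - unloading
= 42.6 - 30.67
= 11.93 J

11.93 J


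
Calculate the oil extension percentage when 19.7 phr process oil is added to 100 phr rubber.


Oil % = oil / (100 + oil) * 100
= 19.7 / (100 + 19.7) * 100
= 19.7 / 119.7 * 100
= 16.46%

16.46%


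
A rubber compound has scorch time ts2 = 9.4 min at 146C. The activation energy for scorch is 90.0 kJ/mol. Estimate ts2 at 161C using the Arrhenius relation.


Convert temperatures: T1 = 146 + 273.15 = 419.15 K, T2 = 161 + 273.15 = 434.15 K
ts2_new = 9.4 * exp(90000 / 8.314 * (1/434.15 - 1/419.15))
1/T2 - 1/T1 = -8.2429e-05
ts2_new = 3.85 min

3.85 min


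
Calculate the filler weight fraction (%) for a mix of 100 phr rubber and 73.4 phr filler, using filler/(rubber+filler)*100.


Filler % = filler / (rubber + filler) * 100
= 73.4 / (100 + 73.4) * 100
= 73.4 / 173.4 * 100
= 42.33%

42.33%


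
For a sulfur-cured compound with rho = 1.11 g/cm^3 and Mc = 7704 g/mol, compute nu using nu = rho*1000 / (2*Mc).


nu = rho * 1000 / (2 * Mc)
nu = 1.11 * 1000 / (2 * 7704)
nu = 1110.0 / 15408
nu = 0.0720 mol/L

0.0720 mol/L


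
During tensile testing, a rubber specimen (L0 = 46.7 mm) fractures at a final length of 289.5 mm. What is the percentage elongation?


Elongation = (Lf - L0) / L0 * 100
= (289.5 - 46.7) / 46.7 * 100
= 242.8 / 46.7 * 100
= 519.9%

519.9%


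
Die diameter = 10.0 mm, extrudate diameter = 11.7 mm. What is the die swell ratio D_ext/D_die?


Die swell ratio = D_extrudate / D_die
= 11.7 / 10.0
= 1.17

Die swell = 1.17


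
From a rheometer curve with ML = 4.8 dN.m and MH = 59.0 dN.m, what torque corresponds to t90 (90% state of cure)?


M90 = ML + 0.9 * (MH - ML)
M90 = 4.8 + 0.9 * (59.0 - 4.8)
M90 = 4.8 + 0.9 * 54.2
M90 = 53.58 dN.m

53.58 dN.m


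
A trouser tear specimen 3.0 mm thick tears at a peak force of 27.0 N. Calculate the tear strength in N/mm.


Tear strength = force / thickness
= 27.0 / 3.0
= 9.0 N/mm

9.0 N/mm


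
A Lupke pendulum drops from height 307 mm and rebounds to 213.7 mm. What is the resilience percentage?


Resilience = h_rebound / h_drop * 100
= 213.7 / 307 * 100
= 69.6%

69.6%


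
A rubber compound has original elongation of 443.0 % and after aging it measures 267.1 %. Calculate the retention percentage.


Retention = aged / original * 100
= 267.1 / 443.0 * 100
= 60.3%

60.3%


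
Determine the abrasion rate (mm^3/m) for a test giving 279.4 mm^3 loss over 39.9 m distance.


Rate = volume_loss / distance
= 279.4 / 39.9
= 7.003 mm^3/m

7.003 mm^3/m


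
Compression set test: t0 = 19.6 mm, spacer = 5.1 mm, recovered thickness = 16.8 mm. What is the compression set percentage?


CS = (t0 - recovered) / (t0 - ts) * 100
= (19.6 - 16.8) / (19.6 - 5.1) * 100
= 2.8 / 14.5 * 100
= 19.3%

19.3%


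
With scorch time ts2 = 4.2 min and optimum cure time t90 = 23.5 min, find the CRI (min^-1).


CRI = 100 / (t90 - ts2)
= 100 / (23.5 - 4.2)
= 100 / 19.3
= 5.18 min^-1

5.18 min^-1


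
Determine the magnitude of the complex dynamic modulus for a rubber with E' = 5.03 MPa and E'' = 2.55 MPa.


|E*| = sqrt(E'^2 + E''^2)
= sqrt(5.03^2 + 2.55^2)
= sqrt(25.3009 + 6.5025)
= 5.639 MPa

5.639 MPa


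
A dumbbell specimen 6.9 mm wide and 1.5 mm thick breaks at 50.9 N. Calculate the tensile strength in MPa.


Area = width * thickness = 6.9 * 1.5 = 10.35 mm^2
TS = force / area = 50.9 / 10.35 = 4.92 MPa

4.92 MPa


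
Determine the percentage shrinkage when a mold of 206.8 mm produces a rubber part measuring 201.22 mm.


Shrinkage = (mold - part) / mold * 100
= (206.8 - 201.22) / 206.8 * 100
= 5.58 / 206.8 * 100
= 2.7%

2.7%


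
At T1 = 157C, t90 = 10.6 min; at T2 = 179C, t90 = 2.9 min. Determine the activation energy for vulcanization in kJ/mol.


T1 = 430.15 K, T2 = 452.15 K
1/T1 - 1/T2 = 1.1312e-04
ln(t1/t2) = ln(10.6/2.9) = 1.2961
Ea = 8.314 * 1.2961 / 1.1312e-04 = 95267.0701 J/mol
Ea = 95.27 kJ/mol

95.27 kJ/mol


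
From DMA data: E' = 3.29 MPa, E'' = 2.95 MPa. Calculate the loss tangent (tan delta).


tan delta = E'' / E'
= 2.95 / 3.29
= 0.8967

tan delta = 0.8967


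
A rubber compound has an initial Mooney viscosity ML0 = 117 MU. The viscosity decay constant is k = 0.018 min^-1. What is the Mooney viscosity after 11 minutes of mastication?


ML = ML0 * exp(-k * t)
ML = 117 * exp(-0.018 * 11)
ML = 117 * 0.8204
ML = 95.98 MU

95.98 MU


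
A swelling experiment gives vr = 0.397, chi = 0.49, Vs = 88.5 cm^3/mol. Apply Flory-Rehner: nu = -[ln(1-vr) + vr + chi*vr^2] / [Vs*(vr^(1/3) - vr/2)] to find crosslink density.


ln(1 - vr) = ln(1 - 0.397) = -0.5058
Numerator = -((-0.5058) + 0.397 + 0.49 * 0.397^2) = 0.0316
Denominator = 88.5 * (0.397^(1/3) - 0.397/2) = 47.4767
nu = 0.0316 / 47.4767 = 6.6579e-04 mol/cm^3

6.6579e-04 mol/cm^3


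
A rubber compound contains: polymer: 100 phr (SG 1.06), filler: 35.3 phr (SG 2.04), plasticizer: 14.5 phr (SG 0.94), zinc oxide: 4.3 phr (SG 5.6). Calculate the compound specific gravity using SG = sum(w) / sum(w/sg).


Sum of weights = 154.1
Volume contributions:
  polymer: 100/1.06 = 94.3396
  filler: 35.3/2.04 = 17.3039
  plasticizer: 14.5/0.94 = 15.4255
  zinc oxide: 4.3/5.6 = 0.7679
Sum of volumes = 127.8369
SG = 154.1 / 127.8369 = 1.205

SG = 1.205


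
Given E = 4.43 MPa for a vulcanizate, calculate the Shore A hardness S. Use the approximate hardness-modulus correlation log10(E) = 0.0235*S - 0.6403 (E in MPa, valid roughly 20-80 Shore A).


log10(E) = 0.0235*S - 0.6403  =>  S = (log10(E) + 0.6403) / 0.0235
log10(4.43) = 0.646404
S = (0.646404 + 0.6403) / 0.0235 = 1.286704 / 0.0235
S = 54.8

Shore A = 54.8
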